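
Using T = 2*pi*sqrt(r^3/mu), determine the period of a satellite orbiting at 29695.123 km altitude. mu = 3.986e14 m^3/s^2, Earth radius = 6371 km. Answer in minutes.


r = 36066.1230 km = 3.6066123e+07 m
T = 2*pi*sqrt(r^3/mu) = 2*pi*sqrt(4.6913559e+22 / 3.986e14)
T = 68164.8385 s = 1136.0806 min

1136.0806 minutes


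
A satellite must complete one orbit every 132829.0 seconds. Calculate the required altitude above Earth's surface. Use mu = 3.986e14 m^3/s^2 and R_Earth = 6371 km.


T = 132829.0 s
r = (mu*T^2/(4*pi^2))^(1/3) = (3.986e14 * 132829.0^2 / (4*pi^2))^(1/3)
r = 5.626709e+07 m = 56267.0899 km
alt = r - R_E = 56267.0899 - 6371 = 49896.0899 km

49896.0899 km


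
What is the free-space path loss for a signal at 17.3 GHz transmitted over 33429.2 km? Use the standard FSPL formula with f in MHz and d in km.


f = 17.3 GHz = 17300.0000 MHz
d = 33429.2 km
FSPL = 32.44 + 20*log10(17300.0000) + 20*log10(33429.2)
FSPL = 32.44 + 84.7609 + 90.4825
FSPL = 207.6834 dB

207.6834 dB


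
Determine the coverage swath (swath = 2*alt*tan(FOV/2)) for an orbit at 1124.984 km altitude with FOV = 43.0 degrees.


FOV = 43.0 deg = 0.7504916 rad
swath = 2 * alt * tan(FOV/2) = 2 * 1124.984 * tan(0.3752458)
swath = 2 * 1124.984 * 0.3939105
swath = 886.2860 km

886.2860 km


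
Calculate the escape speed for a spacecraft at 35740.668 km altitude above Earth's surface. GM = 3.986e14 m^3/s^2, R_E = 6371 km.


r = 6371.0 + 35740.668 = 42111.6680 km = 4.2111668e+07 m
v_esc = sqrt(2*mu/r) = sqrt(2*3.986e14 / 4.2111668e+07)
v_esc = 4350.9333 m/s = 4.3509 km/s

4.3509 km/s


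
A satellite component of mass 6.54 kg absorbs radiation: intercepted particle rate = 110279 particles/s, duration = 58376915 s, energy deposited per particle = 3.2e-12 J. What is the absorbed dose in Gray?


Total energy deposited = rate * time * E_per
  = 110279 * 58376915 * 3.2e-12 = 20.6008 J
Dose = E_total / mass = 20.6008 / 6.54
Dose = 3.1500 Gy

3.1500 Gy


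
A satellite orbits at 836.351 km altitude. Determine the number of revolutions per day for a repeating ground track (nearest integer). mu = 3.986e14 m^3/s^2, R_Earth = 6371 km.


r = 7.207351e+06 m
T = 2*pi*sqrt(r^3/mu) = 6089.4032 s = 101.4901 min
revs/day = 1440 / 101.4901 = 14.1886
Rounded: 14 revolutions per day

14 revolutions per day


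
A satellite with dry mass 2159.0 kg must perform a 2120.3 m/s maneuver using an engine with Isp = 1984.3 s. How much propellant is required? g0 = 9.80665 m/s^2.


ve = Isp * g0 = 1984.3 * 9.80665 = 19459.335595 m/s
mass ratio = exp(dv/ve) = exp(2120.3/19459.335595) = 1.11511836
m_prop = m_dry * (mr - 1) = 2159.0 * (1.11511836 - 1)
m_prop = 248.5405 kg

248.5405 kg


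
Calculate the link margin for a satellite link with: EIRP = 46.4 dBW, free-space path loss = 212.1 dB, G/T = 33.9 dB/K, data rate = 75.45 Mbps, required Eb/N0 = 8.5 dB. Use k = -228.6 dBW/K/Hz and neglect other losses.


C/N0 = EIRP - FSPL + G/T - k = 46.4 - 212.1 + 33.9 - (-228.6)
C/N0 = 96.8000 dB-Hz
R_b = 75.45 Mbps = 7.545e+07 bps -> 10*log10(R_b) = 78.7766 dB-Hz
Eb/N0 = C/N0 - 10*log10(R_b) = 96.8000 - 78.7766 = 18.0234 dB
Margin = Eb/N0 - Eb/N0_req = 18.0234 - 8.5 = 9.5234 dB (link closes)

9.5234 dB


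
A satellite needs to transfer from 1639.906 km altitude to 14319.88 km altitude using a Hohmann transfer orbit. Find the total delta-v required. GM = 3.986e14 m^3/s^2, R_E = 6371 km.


r1 = 8010.9060 km = 8.010906e+06 m
r2 = 20690.8800 km = 2.069088e+07 m
dv1 = sqrt(mu/r1)*(sqrt(2*r2/(r1+r2)) - 1) = 1416.0154 m/s
dv2 = sqrt(mu/r2)*(1 - sqrt(2*r1/(r1+r2))) = 1109.8420 m/s
total dv = |dv1| + |dv2| = 1416.0154 + 1109.8420 = 2525.8574 m/s = 2.5259 km/s

2.5259 km/s


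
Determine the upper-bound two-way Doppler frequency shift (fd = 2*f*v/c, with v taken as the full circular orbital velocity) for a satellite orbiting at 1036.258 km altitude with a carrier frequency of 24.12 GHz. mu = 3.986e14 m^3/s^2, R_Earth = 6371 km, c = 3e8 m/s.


r = 7.407258e+06 m
v = sqrt(mu/r) = 7335.6721 m/s (worst-case radial velocity)
f = 24.12 GHz = 2.412e+10 Hz
fd = 2*f*v/c = 2*2.412e+10*7335.6721/3.0e+08
fd = 1.1795761e+06 Hz

1.1796e+06 Hz


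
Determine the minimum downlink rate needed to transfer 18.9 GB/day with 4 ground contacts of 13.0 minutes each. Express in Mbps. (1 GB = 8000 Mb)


total contact time = 4 * 13.0 * 60 = 3120.0000 s
data = 18.9 GB = 151200.0000 Mb
rate = 151200.0000 / 3120.0000 = 48.4615 Mbps

48.4615 Mbps


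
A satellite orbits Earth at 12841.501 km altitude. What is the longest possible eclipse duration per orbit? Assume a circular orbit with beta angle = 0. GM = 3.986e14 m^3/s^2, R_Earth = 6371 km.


r = 19212.5010 km
T = 441.7086 min
Eclipse fraction = arcsin(R_E/r)/pi = arcsin(6371.0000/19212.5010)/pi
= arcsin(0.331607)/pi = 0.1075908
Eclipse duration = 0.1075908 * 441.7086 = 47.5238 min

47.5238 minutes


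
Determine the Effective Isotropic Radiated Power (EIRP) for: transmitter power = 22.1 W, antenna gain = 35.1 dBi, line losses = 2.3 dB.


Pt = 22.1 W = 13.4439 dBW
EIRP = Pt_dBW + Gt - losses = 13.4439 + 35.1 - 2.3 = 46.2439 dBW

46.2439 dBW


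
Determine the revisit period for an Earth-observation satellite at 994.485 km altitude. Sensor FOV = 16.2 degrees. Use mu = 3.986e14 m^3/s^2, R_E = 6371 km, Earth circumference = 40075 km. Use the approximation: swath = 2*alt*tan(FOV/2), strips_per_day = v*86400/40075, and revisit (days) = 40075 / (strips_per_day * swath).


swath = 2*994.485*tan(0.1413717) = 283.0723 km
v = sqrt(mu/r) = 7356.4447 m/s = 7.3564 km/s
strips/day = v*86400/40075 = 7.3564*86400/40075 = 15.8602
coverage/day = strips * swath = 15.8602 * 283.0723 = 4489.5792 km
revisit = 40075 / 4489.5792 = 8.9262 days

8.9262 days


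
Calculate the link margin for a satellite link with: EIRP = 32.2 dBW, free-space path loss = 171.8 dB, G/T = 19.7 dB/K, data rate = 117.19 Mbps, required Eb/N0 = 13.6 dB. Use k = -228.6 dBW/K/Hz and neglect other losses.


C/N0 = EIRP - FSPL + G/T - k = 32.2 - 171.8 + 19.7 - (-228.6)
C/N0 = 108.7000 dB-Hz
R_b = 117.19 Mbps = 1.1719e+08 bps -> 10*log10(R_b) = 80.6889 dB-Hz
Eb/N0 = C/N0 - 10*log10(R_b) = 108.7000 - 80.6889 = 28.0111 dB
Margin = Eb/N0 - Eb/N0_req = 28.0111 - 13.6 = 14.4111 dB (link closes)

14.4111 dB


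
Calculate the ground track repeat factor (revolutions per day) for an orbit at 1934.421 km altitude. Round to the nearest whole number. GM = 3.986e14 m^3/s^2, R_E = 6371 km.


r = 8.305421e+06 m
T = 2*pi*sqrt(r^3/mu) = 7532.7525 s = 125.5459 min
revs/day = 1440 / 125.5459 = 11.4699
Rounded: 11 revolutions per day

11 revolutions per day


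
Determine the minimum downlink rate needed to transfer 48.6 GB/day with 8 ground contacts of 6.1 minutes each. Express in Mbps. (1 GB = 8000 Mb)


total contact time = 8 * 6.1 * 60 = 2928.0000 s
data = 48.6 GB = 388800.0000 Mb
rate = 388800.0000 / 2928.0000 = 132.7869 Mbps

132.7869 Mbps


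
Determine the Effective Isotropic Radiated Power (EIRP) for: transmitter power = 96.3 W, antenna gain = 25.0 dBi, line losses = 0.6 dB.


Pt = 96.3 W = 19.8363 dBW
EIRP = Pt_dBW + Gt - losses = 19.8363 + 25.0 - 0.6 = 44.2363 dBW

44.2363 dBW


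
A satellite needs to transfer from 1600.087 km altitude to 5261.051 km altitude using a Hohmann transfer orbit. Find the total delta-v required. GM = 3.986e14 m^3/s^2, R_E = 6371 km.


r1 = 7971.0870 km = 7.971087e+06 m
r2 = 11632.0510 km = 1.1632051e+07 m
dv1 = sqrt(mu/r1)*(sqrt(2*r2/(r1+r2)) - 1) = 632.0651 m/s
dv2 = sqrt(mu/r2)*(1 - sqrt(2*r1/(r1+r2))) = 574.8376 m/s
total dv = |dv1| + |dv2| = 632.0651 + 574.8376 = 1206.9027 m/s = 1.2069 km/s

1.2069 km/s


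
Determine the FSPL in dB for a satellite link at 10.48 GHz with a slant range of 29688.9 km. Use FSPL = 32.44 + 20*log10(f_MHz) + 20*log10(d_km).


f = 10.48 GHz = 10480.0000 MHz
d = 29688.9 km
FSPL = 32.44 + 20*log10(10480.0000) + 20*log10(29688.9)
FSPL = 32.44 + 80.4072 + 89.4519
FSPL = 202.2991 dB

202.2991 dB


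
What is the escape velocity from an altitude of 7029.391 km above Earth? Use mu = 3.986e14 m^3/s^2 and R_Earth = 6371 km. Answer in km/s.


r = 6371.0 + 7029.391 = 13400.3910 km = 1.3400391e+07 m
v_esc = sqrt(2*mu/r) = sqrt(2*3.986e14 / 1.3400391e+07)
v_esc = 7713.0280 m/s = 7.7130 km/s

7.7130 km/s


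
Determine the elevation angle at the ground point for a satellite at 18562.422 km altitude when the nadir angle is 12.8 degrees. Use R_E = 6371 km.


r = R_E + alt = 24933.4220 km
Law of sines in the satellite / Earth-center / ground-point triangle:
  sin(nadir)/R_E = sin(90 + el)/r  =>  cos(el) = (r/R_E)*sin(nadir)
cos(el) = (24933.4220 / 6371.0000) * sin(12.8 deg) = 0.8670479
el = arccos(0.8670479) = 29.8826 deg
(Earth-central angle = 90 - nadir - el = 47.3174 deg)

29.8826 degrees


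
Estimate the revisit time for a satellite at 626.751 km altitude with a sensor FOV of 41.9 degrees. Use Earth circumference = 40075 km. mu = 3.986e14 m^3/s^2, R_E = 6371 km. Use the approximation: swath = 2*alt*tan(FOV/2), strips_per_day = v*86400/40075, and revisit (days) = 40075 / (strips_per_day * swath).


swath = 2*626.751*tan(0.3656465) = 479.9197 km
v = sqrt(mu/r) = 7547.2616 m/s = 7.5473 km/s
strips/day = v*86400/40075 = 7.5473*86400/40075 = 16.2716
coverage/day = strips * swath = 16.2716 * 479.9197 = 7809.0495 km
revisit = 40075 / 7809.0495 = 5.1319 days

5.1319 days


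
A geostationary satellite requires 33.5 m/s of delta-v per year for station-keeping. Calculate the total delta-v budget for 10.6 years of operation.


dV = rate * years = 33.5 * 10.6
dV = 355.1000 m/s

355.1000 m/s


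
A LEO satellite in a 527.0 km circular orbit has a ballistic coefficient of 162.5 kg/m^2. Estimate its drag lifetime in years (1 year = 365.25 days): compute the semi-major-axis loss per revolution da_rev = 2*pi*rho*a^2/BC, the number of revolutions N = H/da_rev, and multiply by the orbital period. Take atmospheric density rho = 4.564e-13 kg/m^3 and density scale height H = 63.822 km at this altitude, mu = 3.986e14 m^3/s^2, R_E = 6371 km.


a = R_E + alt = 6898.0000 km = 6.898e+06 m
da_rev = 2*pi*rho*a^2/BC = 2*pi*4.564e-13*(6.898e+06)^2/162.5 = 0.839689106 m per revolution
N = H/da_rev = 63822.0000 m / 0.839689106 m = 76006.7024 revolutions
P = 2*pi*sqrt(a^3/mu) = 5701.5903 s
lifetime = N*P = 76006.7024 * 5701.5903 = 4.3335908e+08 s = 5015.7301 days
years = 5015.7301 / 365.25 = 13.7323 years

13.7323 years


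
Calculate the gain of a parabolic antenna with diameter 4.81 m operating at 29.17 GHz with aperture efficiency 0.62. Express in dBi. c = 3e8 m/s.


lambda = c/f = 3e8 / 2.917e+10 = 0.01028454 m
G = eta*(pi*D/lambda)^2 = 0.62*(pi*4.81/0.01028454)^2
G = 1.3384802e+06 (linear)
G = 10*log10(1.3384802e+06) = 61.2661 dBi

61.2661 dBi


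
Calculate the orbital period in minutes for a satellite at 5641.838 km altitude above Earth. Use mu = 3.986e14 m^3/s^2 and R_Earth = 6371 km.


r = 12012.8380 km = 1.2012838e+07 m
T = 2*pi*sqrt(r^3/mu) = 2*pi*sqrt(1.733552e+21 / 3.986e14)
T = 13103.2688 s = 218.3878 min

218.3878 minutes


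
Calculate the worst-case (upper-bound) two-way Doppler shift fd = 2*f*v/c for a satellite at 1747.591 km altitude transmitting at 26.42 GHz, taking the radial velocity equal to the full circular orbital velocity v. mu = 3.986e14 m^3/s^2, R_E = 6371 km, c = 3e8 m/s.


r = 8.118591e+06 m
v = sqrt(mu/r) = 7006.9387 m/s (worst-case radial velocity)
f = 26.42 GHz = 2.642e+10 Hz
fd = 2*f*v/c = 2*2.642e+10*7006.9387/3.0e+08
fd = 1.2341555e+06 Hz

1.2342e+06 Hz


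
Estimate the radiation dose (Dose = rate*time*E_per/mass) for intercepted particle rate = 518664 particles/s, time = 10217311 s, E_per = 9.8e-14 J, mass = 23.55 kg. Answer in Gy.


Total energy deposited = rate * time * E_per
  = 518664 * 10217311 * 9.8e-14 = 0.5193364 J
Dose = E_total / mass = 0.5193364 / 23.55
Dose = 0.0220525 Gy

0.0221 Gy


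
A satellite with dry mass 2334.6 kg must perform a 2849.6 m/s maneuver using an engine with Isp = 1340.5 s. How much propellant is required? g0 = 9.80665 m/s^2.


ve = Isp * g0 = 1340.5 * 9.80665 = 13145.814325 m/s
mass ratio = exp(dv/ve) = exp(2849.6/13145.814325) = 1.24205668
m_prop = m_dry * (mr - 1) = 2334.6 * (1.24205668 - 1)
m_prop = 565.1055 kg

565.1055 kg


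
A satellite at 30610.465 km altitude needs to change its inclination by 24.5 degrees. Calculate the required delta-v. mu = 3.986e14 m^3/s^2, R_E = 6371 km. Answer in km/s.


r = 36981.4650 km = 3.6981465e+07 m
V = sqrt(mu/r) = 3283.0432 m/s
di = 24.5 deg = 0.4276057 rad
dV = 2*V*sin(di/2) = 2*3283.0432*sin(0.2138028)
dV = 1393.1769 m/s = 1.3932 km/s

1.3932 km/s


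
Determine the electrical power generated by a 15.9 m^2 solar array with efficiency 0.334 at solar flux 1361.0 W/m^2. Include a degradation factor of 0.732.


P = area * eta * S * degradation
P = 15.9 * 0.334 * 1361.0 * 0.732
P = 5290.6959 W

5290.6959 W


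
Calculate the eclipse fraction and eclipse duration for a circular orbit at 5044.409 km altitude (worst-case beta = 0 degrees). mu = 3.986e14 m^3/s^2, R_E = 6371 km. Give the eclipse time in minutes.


r = 11415.4090 km
T = 202.3006 min
Eclipse fraction = arcsin(R_E/r)/pi = arcsin(6371.0000/11415.4090)/pi
= arcsin(0.5581053)/pi = 0.1884715
Eclipse duration = 0.1884715 * 202.3006 = 38.1279 min

38.1279 minutes


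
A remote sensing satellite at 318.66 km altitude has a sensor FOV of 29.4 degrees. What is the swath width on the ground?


FOV = 29.4 deg = 0.5131268 rad
swath = 2 * alt * tan(FOV/2) = 2 * 318.66 * tan(0.2565634)
swath = 2 * 318.66 * 0.2623451
swath = 167.1978 km

167.1978 km


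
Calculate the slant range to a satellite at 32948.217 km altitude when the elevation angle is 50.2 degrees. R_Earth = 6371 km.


h = 32948.217 km, el = 50.2 deg
d = -R_E*sin(el) + sqrt((R_E*sin(el))^2 + 2*R_E*h + h^2)
d = -6371.0000*sin(0.8761553) + sqrt((6371.0000*0.7682835)^2 + 2*6371.0000*32948.217 + 32948.217^2)
d = 34212.4211 km

34212.4211 km


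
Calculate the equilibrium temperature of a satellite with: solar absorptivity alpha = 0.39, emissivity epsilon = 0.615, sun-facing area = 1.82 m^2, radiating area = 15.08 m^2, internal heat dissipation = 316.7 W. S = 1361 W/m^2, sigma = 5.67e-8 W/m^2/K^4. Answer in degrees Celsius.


Numerator = alpha*S*A_sun + Q_int = 0.39*1361*1.82 + 316.7 = 1282.7378 W
Denominator = eps*sigma*A_rad = 0.615*5.67e-8*15.08 = 5.2584714e-07 W/K^4
T^4 = 2.4393739e+09 K^4
T = 222.2387 K = -50.9113 C

-50.9113 degrees Celsius


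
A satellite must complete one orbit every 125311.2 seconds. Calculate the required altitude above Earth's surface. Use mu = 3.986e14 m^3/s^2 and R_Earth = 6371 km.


T = 125311.2 s
r = (mu*T^2/(4*pi^2))^(1/3) = (3.986e14 * 125311.2^2 / (4*pi^2))^(1/3)
r = 5.4123488e+07 m = 54123.4882 km
alt = r - R_E = 54123.4882 - 6371 = 47752.4882 km

47752.4882 km


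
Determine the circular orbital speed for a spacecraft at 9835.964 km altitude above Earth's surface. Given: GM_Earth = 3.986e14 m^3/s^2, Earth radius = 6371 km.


r = R_E + alt = 6371.0 + 9835.964 = 16206.9640 km = 1.6206964e+07 m
v = sqrt(mu/r) = sqrt(3.986e14 / 1.6206964e+07) = 4959.2707 m/s = 4.9593 km/s

4.9593 km/s


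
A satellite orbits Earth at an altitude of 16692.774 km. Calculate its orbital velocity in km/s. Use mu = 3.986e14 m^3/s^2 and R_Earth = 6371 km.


r = R_E + alt = 6371.0 + 16692.774 = 23063.7740 km = 2.3063774e+07 m
v = sqrt(mu/r) = sqrt(3.986e14 / 2.3063774e+07) = 4157.2243 m/s = 4.1572 km/s

4.1572 km/s


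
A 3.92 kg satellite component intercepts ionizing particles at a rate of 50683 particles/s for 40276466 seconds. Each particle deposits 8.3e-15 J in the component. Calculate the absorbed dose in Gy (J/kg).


Total energy deposited = rate * time * E_per
  = 50683 * 40276466 * 8.3e-15 = 0.01694306 J
Dose = E_total / mass = 0.01694306 / 3.92
Dose = 0.004322208 Gy

0.0043 Gy


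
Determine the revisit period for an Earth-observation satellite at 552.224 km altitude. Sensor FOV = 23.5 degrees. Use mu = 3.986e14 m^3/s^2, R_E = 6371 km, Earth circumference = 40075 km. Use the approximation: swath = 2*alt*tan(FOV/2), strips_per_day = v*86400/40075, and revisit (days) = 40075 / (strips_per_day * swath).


swath = 2*552.224*tan(0.2050762) = 229.7255 km
v = sqrt(mu/r) = 7587.7752 m/s = 7.5878 km/s
strips/day = v*86400/40075 = 7.5878*86400/40075 = 16.3589
coverage/day = strips * swath = 16.3589 * 229.7255 = 3758.0616 km
revisit = 40075 / 3758.0616 = 10.6637 days

10.6637 days


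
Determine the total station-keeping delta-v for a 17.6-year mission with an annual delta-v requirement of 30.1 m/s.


dV = rate * years = 30.1 * 17.6
dV = 529.7600 m/s

529.7600 m/s


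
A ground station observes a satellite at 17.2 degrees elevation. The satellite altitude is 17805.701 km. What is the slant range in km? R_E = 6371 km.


h = 17805.701 km, el = 17.2 deg
d = -R_E*sin(el) + sqrt((R_E*sin(el))^2 + 2*R_E*h + h^2)
d = -6371.0000*sin(0.3001966) + sqrt((6371.0000*0.2957081)^2 + 2*6371.0000*17805.701 + 17805.701^2)
d = 21514.1747 km

21514.1747 km


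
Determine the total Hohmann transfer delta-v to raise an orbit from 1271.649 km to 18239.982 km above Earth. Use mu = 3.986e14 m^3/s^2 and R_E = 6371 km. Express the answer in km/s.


r1 = 7642.6490 km = 7.642649e+06 m
r2 = 24610.9820 km = 2.4610982e+07 m
dv1 = sqrt(mu/r1)*(sqrt(2*r2/(r1+r2)) - 1) = 1699.6584 m/s
dv2 = sqrt(mu/r2)*(1 - sqrt(2*r1/(r1+r2))) = 1253.9685 m/s
total dv = |dv1| + |dv2| = 1699.6584 + 1253.9685 = 2953.6269 m/s = 2.9536 km/s

2.9536 km/s


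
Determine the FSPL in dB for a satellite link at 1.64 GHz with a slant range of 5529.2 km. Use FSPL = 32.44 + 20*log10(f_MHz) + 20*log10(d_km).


f = 1.64 GHz = 1640.0000 MHz
d = 5529.2 km
FSPL = 32.44 + 20*log10(1640.0000) + 20*log10(5529.2)
FSPL = 32.44 + 64.2969 + 74.8532
FSPL = 171.5901 dB

171.5901 dB


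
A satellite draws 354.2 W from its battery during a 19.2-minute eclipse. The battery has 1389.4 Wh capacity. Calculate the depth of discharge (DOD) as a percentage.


E_used = P * t / 60 = 354.2 * 19.2 / 60 = 113.3440 Wh
DOD = E_used / E_total * 100 = 113.3440 / 1389.4 * 100
DOD = 8.1578 %

8.1578 %


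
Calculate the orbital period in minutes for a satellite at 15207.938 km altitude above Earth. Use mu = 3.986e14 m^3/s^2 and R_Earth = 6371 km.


r = 21578.9380 km = 2.1578938e+07 m
T = 2*pi*sqrt(r^3/mu) = 2*pi*sqrt(1.0048245e+22 / 3.986e14)
T = 31546.8733 s = 525.7812 min

525.7812 minutes


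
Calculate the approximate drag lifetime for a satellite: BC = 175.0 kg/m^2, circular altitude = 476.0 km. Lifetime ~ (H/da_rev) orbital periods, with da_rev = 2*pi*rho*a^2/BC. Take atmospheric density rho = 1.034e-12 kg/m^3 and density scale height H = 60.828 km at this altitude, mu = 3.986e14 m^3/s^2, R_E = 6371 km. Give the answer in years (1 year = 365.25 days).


a = R_E + alt = 6847.0000 km = 6.847e+06 m
da_rev = 2*pi*rho*a^2/BC = 2*pi*1.034e-12*(6.847e+06)^2/175.0 = 1.740456 m per revolution
N = H/da_rev = 60828.0000 m / 1.740456 m = 34949.4643 revolutions
P = 2*pi*sqrt(a^3/mu) = 5638.4757 s
lifetime = N*P = 34949.4643 * 5638.4757 = 1.9706171e+08 s = 2280.8068 days
years = 2280.8068 / 365.25 = 6.2445 years

6.2445 years


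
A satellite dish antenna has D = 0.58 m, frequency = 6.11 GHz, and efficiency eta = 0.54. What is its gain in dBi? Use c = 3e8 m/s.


lambda = c/f = 3e8 / 6.11e+09 = 0.04909984 m
G = eta*(pi*D/lambda)^2 = 0.54*(pi*0.58/0.04909984)^2
G = 743.6857 (linear)
G = 10*log10(743.6857) = 28.7139 dBi

28.7139 dBi


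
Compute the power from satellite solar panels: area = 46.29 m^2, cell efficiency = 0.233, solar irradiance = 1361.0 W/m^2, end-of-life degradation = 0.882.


P = area * eta * S * degradation
P = 46.29 * 0.233 * 1361.0 * 0.882
P = 12947.0198 W

12947.0198 W


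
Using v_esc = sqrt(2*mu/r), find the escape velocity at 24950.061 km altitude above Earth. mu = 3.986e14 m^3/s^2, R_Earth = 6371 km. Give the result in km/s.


r = 6371.0 + 24950.061 = 31321.0610 km = 3.1321061e+07 m
v_esc = sqrt(2*mu/r) = sqrt(2*3.986e14 / 3.1321061e+07)
v_esc = 5045.0493 m/s = 5.0450 km/s

5.0450 km/s


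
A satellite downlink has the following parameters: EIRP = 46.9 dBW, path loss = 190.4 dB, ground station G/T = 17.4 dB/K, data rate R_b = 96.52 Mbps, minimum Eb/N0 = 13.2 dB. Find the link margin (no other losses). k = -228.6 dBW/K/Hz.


C/N0 = EIRP - FSPL + G/T - k = 46.9 - 190.4 + 17.4 - (-228.6)
C/N0 = 102.5000 dB-Hz
R_b = 96.52 Mbps = 9.652e+07 bps -> 10*log10(R_b) = 79.8462 dB-Hz
Eb/N0 = C/N0 - 10*log10(R_b) = 102.5000 - 79.8462 = 22.6538 dB
Margin = Eb/N0 - Eb/N0_req = 22.6538 - 13.2 = 9.4538 dB (link closes)

9.4538 dB


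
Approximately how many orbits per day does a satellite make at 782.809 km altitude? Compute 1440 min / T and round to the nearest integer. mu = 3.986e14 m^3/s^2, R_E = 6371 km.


r = 7.153809e+06 m
T = 2*pi*sqrt(r^3/mu) = 6021.6739 s = 100.3612 min
revs/day = 1440 / 100.3612 = 14.3482
Rounded: 14 revolutions per day

14 revolutions per day


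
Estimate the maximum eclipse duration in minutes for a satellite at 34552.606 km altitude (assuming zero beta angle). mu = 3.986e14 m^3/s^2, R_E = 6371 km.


r = 40923.6060 km
T = 1373.1590 min
Eclipse fraction = arcsin(R_E/r)/pi = arcsin(6371.0000/40923.6060)/pi
= arcsin(0.1556803)/pi = 0.04975697
Eclipse duration = 0.04975697 * 1373.1590 = 68.3242 min

68.3242 minutes


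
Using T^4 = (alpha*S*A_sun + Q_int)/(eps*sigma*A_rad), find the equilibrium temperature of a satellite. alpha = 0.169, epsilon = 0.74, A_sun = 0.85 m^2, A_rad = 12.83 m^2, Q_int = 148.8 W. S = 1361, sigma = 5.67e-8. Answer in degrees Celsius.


Numerator = alpha*S*A_sun + Q_int = 0.169*1361*0.85 + 148.8 = 344.3077 W
Denominator = eps*sigma*A_rad = 0.74*5.67e-8*12.83 = 5.3832114e-07 W/K^4
T^4 = 6.3959526e+08 K^4
T = 159.0290 K = -114.1210 C

-114.1210 degrees Celsius


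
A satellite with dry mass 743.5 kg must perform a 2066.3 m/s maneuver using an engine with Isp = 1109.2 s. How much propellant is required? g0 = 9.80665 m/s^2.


ve = Isp * g0 = 1109.2 * 9.80665 = 10877.536180 m/s
mass ratio = exp(dv/ve) = exp(2066.3/10877.536180) = 1.20920159
m_prop = m_dry * (mr - 1) = 743.5 * (1.20920159 - 1)
m_prop = 155.5414 kg

155.5414 kg


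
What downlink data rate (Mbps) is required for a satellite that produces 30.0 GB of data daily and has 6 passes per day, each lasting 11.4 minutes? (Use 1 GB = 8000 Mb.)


total contact time = 6 * 11.4 * 60 = 4104.0000 s
data = 30.0 GB = 240000.0000 Mb
rate = 240000.0000 / 4104.0000 = 58.4795 Mbps

58.4795 Mbps


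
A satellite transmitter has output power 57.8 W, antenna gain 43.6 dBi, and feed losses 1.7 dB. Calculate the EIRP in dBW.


Pt = 57.8 W = 17.6193 dBW
EIRP = Pt_dBW + Gt - losses = 17.6193 + 43.6 - 1.7 = 59.5193 dBW

59.5193 dBW


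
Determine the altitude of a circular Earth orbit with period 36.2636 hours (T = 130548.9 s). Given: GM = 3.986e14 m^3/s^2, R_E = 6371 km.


T = 130548.9 s
r = (mu*T^2/(4*pi^2))^(1/3) = (3.986e14 * 130548.9^2 / (4*pi^2))^(1/3)
r = 5.5621325e+07 m = 55621.3250 km
alt = r - R_E = 55621.3250 - 6371 = 49250.3250 km

49250.3250 km


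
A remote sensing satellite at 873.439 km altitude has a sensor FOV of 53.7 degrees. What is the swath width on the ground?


FOV = 53.7 deg = 0.9372418 rad
swath = 2 * alt * tan(FOV/2) = 2 * 873.439 * tan(0.4686209)
swath = 2 * 873.439 * 0.5062322
swath = 884.3258 km

884.3258 km


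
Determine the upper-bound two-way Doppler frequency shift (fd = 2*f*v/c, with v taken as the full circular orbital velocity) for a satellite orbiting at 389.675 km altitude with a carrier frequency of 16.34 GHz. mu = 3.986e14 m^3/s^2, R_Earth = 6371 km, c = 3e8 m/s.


r = 6.760675e+06 m
v = sqrt(mu/r) = 7678.4510 m/s (worst-case radial velocity)
f = 16.34 GHz = 1.634e+10 Hz
fd = 2*f*v/c = 2*1.634e+10*7678.4510/3.0e+08
fd = 836439.2633 Hz

836439.2633 Hz


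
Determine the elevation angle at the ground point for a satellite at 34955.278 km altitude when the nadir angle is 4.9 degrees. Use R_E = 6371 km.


r = R_E + alt = 41326.2780 km
Law of sines in the satellite / Earth-center / ground-point triangle:
  sin(nadir)/R_E = sin(90 + el)/r  =>  cos(el) = (r/R_E)*sin(nadir)
cos(el) = (41326.2780 / 6371.0000) * sin(4.9 deg) = 0.5540674
el = arccos(0.5540674) = 56.3535 deg
(Earth-central angle = 90 - nadir - el = 28.7465 deg)

56.3535 degrees


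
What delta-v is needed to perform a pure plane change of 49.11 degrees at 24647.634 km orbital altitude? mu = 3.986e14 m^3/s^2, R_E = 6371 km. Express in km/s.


r = 31018.6340 km = 3.1018634e+07 m
V = sqrt(mu/r) = 3584.7371 m/s
di = 49.11 deg = 0.8571312 rad
dV = 2*V*sin(di/2) = 2*3584.7371*sin(0.4285656)
dV = 2979.3937 m/s = 2.9794 km/s

2.9794 km/s


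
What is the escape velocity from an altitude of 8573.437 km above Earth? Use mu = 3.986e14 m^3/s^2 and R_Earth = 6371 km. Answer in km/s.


r = 6371.0 + 8573.437 = 14944.4370 km = 1.4944437e+07 m
v_esc = sqrt(2*mu/r) = sqrt(2*3.986e14 / 1.4944437e+07)
v_esc = 7303.7158 m/s = 7.3037 km/s

7.3037 km/s


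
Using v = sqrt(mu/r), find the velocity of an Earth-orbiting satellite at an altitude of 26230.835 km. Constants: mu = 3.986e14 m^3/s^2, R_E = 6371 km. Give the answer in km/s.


r = R_E + alt = 6371.0 + 26230.835 = 32601.8350 km = 3.2601835e+07 m
v = sqrt(mu/r) = sqrt(3.986e14 / 3.2601835e+07) = 3496.6135 m/s = 3.4966 km/s

3.4966 km/s


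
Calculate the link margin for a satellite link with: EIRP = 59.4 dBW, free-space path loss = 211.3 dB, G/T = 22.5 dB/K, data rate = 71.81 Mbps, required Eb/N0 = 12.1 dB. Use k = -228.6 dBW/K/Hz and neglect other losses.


C/N0 = EIRP - FSPL + G/T - k = 59.4 - 211.3 + 22.5 - (-228.6)
C/N0 = 99.2000 dB-Hz
R_b = 71.81 Mbps = 7.181e+07 bps -> 10*log10(R_b) = 78.5618 dB-Hz
Eb/N0 = C/N0 - 10*log10(R_b) = 99.2000 - 78.5618 = 20.6382 dB
Margin = Eb/N0 - Eb/N0_req = 20.6382 - 12.1 = 8.5382 dB (link closes)

8.5382 dB


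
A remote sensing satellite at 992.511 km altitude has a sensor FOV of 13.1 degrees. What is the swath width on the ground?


FOV = 13.1 deg = 0.2286381 rad
swath = 2 * alt * tan(FOV/2) = 2 * 992.511 * tan(0.1143191)
swath = 2 * 992.511 * 0.1148197
swath = 227.9196 km

227.9196 km


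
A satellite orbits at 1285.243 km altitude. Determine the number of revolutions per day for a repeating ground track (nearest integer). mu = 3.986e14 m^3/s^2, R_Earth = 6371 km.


r = 7.656243e+06 m
T = 2*pi*sqrt(r^3/mu) = 6667.0665 s = 111.1178 min
revs/day = 1440 / 111.1178 = 12.9592
Rounded: 13 revolutions per day

13 revolutions per day


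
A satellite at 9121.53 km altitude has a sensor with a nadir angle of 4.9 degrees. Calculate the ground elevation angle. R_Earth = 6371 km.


r = R_E + alt = 15492.5300 km
Law of sines in the satellite / Earth-center / ground-point triangle:
  sin(nadir)/R_E = sin(90 + el)/r  =>  cos(el) = (r/R_E)*sin(nadir)
cos(el) = (15492.5300 / 6371.0000) * sin(4.9 deg) = 0.2077106
el = arccos(0.2077106) = 78.0118 deg
(Earth-central angle = 90 - nadir - el = 7.0882 deg)

78.0118 degrees


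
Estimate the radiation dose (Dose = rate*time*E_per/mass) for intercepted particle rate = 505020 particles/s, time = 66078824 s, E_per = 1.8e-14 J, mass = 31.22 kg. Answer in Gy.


Total energy deposited = rate * time * E_per
  = 505020 * 66078824 * 1.8e-14 = 0.6006803 J
Dose = E_total / mass = 0.6006803 / 31.22
Dose = 0.01924024 Gy

0.0192 Gy


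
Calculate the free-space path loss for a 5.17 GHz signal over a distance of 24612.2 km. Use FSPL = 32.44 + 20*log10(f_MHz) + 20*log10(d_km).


f = 5.17 GHz = 5170.0000 MHz
d = 24612.2 km
FSPL = 32.44 + 20*log10(5170.0000) + 20*log10(24612.2)
FSPL = 32.44 + 74.2698 + 87.8230
FSPL = 194.5328 dB

194.5328 dB


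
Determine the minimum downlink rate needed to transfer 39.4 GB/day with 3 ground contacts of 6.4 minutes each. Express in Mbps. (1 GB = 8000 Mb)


total contact time = 3 * 6.4 * 60 = 1152.0000 s
data = 39.4 GB = 315200.0000 Mb
rate = 315200.0000 / 1152.0000 = 273.6111 Mbps

273.6111 Mbps


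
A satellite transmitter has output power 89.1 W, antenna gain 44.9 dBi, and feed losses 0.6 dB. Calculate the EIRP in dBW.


Pt = 89.1 W = 19.4988 dBW
EIRP = Pt_dBW + Gt - losses = 19.4988 + 44.9 - 0.6 = 63.7988 dBW

63.7988 dBW


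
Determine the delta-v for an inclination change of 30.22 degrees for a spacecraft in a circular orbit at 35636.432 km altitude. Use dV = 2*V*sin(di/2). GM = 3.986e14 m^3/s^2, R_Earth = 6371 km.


r = 42007.4320 km = 4.2007432e+07 m
V = sqrt(mu/r) = 3080.3891 m/s
di = 30.22 deg = 0.5274385 rad
dV = 2*V*sin(di/2) = 2*3080.3891*sin(0.2637192)
dV = 1605.9486 m/s = 1.6059 km/s

1.6059 km/s


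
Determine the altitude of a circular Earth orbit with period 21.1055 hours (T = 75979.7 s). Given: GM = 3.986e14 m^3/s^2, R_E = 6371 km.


T = 75979.7 s
r = (mu*T^2/(4*pi^2))^(1/3) = (3.986e14 * 75979.7^2 / (4*pi^2))^(1/3)
r = 3.8772538e+07 m = 38772.5385 km
alt = r - R_E = 38772.5385 - 6371 = 32401.5385 km

32401.5385 km


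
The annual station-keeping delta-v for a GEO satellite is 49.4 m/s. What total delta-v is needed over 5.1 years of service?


dV = rate * years = 49.4 * 5.1
dV = 251.9400 m/s

251.9400 m/s


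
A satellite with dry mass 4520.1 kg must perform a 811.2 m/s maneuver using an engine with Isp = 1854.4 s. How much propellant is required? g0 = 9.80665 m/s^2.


ve = Isp * g0 = 1854.4 * 9.80665 = 18185.451760 m/s
mass ratio = exp(dv/ve) = exp(811.2/18185.451760) = 1.04561694
m_prop = m_dry * (mr - 1) = 4520.1 * (1.04561694 - 1)
m_prop = 206.1931 kg

206.1931 kg


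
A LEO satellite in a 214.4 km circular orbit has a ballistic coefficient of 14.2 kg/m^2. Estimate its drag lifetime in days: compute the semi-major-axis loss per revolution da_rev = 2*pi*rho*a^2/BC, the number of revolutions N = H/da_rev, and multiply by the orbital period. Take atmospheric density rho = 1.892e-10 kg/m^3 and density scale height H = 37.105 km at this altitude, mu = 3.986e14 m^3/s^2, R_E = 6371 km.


a = R_E + alt = 6585.4000 km = 6.5854e+06 m
da_rev = 2*pi*rho*a^2/BC = 2*pi*1.892e-10*(6.5854e+06)^2/14.2 = 3630.588057 m per revolution
N = H/da_rev = 37105.0000 m / 3630.588057 m = 10.2201 revolutions
P = 2*pi*sqrt(a^3/mu) = 5318.4424 s
lifetime = N*P = 10.2201 * 5318.4424 = 54355.0527 s = 0.6291094 days

0.6291 days


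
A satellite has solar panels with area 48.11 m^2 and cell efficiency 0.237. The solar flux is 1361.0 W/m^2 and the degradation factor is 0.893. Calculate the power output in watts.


P = area * eta * S * degradation
P = 48.11 * 0.237 * 1361.0 * 0.893
P = 13857.7680 W

13857.7680 W


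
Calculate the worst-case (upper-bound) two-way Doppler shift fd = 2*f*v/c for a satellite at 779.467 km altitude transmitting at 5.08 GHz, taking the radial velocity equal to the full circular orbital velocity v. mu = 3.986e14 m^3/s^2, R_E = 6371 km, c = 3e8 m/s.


r = 7.150467e+06 m
v = sqrt(mu/r) = 7466.2314 m/s (worst-case radial velocity)
f = 5.08 GHz = 5.08e+09 Hz
fd = 2*f*v/c = 2*5.08e+09*7466.2314/3.0e+08
fd = 252856.3689 Hz

252856.3689 Hz


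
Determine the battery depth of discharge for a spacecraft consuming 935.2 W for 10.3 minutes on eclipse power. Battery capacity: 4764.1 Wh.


E_used = P * t / 60 = 935.2 * 10.3 / 60 = 160.5427 Wh
DOD = E_used / E_total * 100 = 160.5427 / 4764.1 * 100
DOD = 3.3698 %

3.3698 %


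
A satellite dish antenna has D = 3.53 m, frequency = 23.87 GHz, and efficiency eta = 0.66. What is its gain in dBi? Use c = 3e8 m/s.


lambda = c/f = 3e8 / 2.387e+10 = 0.01256808 m
G = eta*(pi*D/lambda)^2 = 0.66*(pi*3.53/0.01256808)^2
G = 513872.5513 (linear)
G = 10*log10(513872.5513) = 57.1086 dBi

57.1086 dBi


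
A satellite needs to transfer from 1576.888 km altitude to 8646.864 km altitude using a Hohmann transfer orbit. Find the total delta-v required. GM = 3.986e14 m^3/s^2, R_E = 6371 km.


r1 = 7947.8880 km = 7.947888e+06 m
r2 = 15017.8640 km = 1.5017864e+07 m
dv1 = sqrt(mu/r1)*(sqrt(2*r2/(r1+r2)) - 1) = 1017.0302 m/s
dv2 = sqrt(mu/r2)*(1 - sqrt(2*r1/(r1+r2))) = 865.7385 m/s
total dv = |dv1| + |dv2| = 1017.0302 + 865.7385 = 1882.7687 m/s = 1.8828 km/s

1.8828 km/s


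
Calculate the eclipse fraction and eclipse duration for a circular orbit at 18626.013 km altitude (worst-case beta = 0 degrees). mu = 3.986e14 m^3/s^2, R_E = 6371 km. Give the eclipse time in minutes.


r = 24997.0130 km
T = 655.5294 min
Eclipse fraction = arcsin(R_E/r)/pi = arcsin(6371.0000/24997.0130)/pi
= arcsin(0.2548705)/pi = 0.08203283
Eclipse duration = 0.08203283 * 655.5294 = 53.7749 min

53.7749 minutes


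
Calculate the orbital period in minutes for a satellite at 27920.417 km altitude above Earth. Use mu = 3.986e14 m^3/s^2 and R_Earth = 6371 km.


r = 34291.4170 km = 3.4291417e+07 m
T = 2*pi*sqrt(r^3/mu) = 2*pi*sqrt(4.0323321e+22 / 3.986e14)
T = 63195.9677 s = 1053.2661 min

1053.2661 minutes


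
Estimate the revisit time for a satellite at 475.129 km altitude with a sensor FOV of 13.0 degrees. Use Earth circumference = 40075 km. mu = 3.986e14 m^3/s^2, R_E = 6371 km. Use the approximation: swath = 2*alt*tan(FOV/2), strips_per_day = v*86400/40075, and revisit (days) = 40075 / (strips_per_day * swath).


swath = 2*475.129*tan(0.1134464) = 108.2682 km
v = sqrt(mu/r) = 7630.3790 m/s = 7.6304 km/s
strips/day = v*86400/40075 = 7.6304*86400/40075 = 16.4508
coverage/day = strips * swath = 16.4508 * 108.2682 = 1781.0960 km
revisit = 40075 / 1781.0960 = 22.5002 days

22.5002 days


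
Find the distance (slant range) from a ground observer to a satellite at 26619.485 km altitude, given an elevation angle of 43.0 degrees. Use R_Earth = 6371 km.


h = 26619.485 km, el = 43.0 deg
d = -R_E*sin(el) + sqrt((R_E*sin(el))^2 + 2*R_E*h + h^2)
d = -6371.0000*sin(0.7504916) + sqrt((6371.0000*0.6819984)^2 + 2*6371.0000*26619.485 + 26619.485^2)
d = 28314.7739 km

28314.7739 km


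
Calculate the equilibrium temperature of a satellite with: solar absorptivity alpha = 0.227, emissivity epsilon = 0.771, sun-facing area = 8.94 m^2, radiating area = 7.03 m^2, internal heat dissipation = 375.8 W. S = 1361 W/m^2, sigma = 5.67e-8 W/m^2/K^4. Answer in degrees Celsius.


Numerator = alpha*S*A_sun + Q_int = 0.227*1361*8.94 + 375.8 = 3137.7862 W
Denominator = eps*sigma*A_rad = 0.771*5.67e-8*7.03 = 3.0732137e-07 W/K^4
T^4 = 1.0210114e+10 K^4
T = 317.8759 K = 44.7259 C

44.7259 degrees Celsius


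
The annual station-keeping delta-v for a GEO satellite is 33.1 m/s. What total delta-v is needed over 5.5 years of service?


dV = rate * years = 33.1 * 5.5
dV = 182.0500 m/s

182.0500 m/s


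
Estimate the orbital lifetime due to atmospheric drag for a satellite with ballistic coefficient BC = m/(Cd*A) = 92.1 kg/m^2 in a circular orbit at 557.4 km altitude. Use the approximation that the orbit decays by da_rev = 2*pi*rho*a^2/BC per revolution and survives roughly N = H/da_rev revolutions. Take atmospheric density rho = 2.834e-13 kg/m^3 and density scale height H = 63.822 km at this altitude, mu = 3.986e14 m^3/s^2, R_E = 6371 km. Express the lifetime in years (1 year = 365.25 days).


a = R_E + alt = 6928.4000 km = 6.9284e+06 m
da_rev = 2*pi*rho*a^2/BC = 2*pi*2.834e-13*(6.9284e+06)^2/92.1 = 0.928081232 m per revolution
N = H/da_rev = 63822.0000 m / 0.928081232 m = 68767.6874 revolutions
P = 2*pi*sqrt(a^3/mu) = 5739.3228 s
lifetime = N*P = 68767.6874 * 5739.3228 = 3.9467996e+08 s = 4568.0550 days
years = 4568.0550 / 365.25 = 12.5067 years

12.5067 years


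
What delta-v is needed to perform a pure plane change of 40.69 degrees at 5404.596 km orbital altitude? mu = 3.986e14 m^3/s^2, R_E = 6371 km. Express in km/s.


r = 11775.5960 km = 1.1775596e+07 m
V = sqrt(mu/r) = 5818.0466 m/s
di = 40.69 deg = 0.7101745 rad
dV = 2*V*sin(di/2) = 2*5818.0466*sin(0.3550872)
dV = 4045.5457 m/s = 4.0455 km/s

4.0455 km/s


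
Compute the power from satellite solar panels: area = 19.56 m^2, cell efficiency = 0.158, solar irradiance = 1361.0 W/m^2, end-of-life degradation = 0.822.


P = area * eta * S * degradation
P = 19.56 * 0.158 * 1361.0 * 0.822
P = 3457.4498 W

3457.4498 W


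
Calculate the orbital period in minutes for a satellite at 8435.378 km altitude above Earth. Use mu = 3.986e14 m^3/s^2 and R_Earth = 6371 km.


r = 14806.3780 km = 1.4806378e+07 m
T = 2*pi*sqrt(r^3/mu) = 2*pi*sqrt(3.2459849e+21 / 3.986e14)
T = 17930.1726 s = 298.8362 min

298.8362 minutes


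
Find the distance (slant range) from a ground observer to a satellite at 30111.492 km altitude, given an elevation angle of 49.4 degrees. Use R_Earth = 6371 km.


h = 30111.492 km, el = 49.4 deg
d = -R_E*sin(el) + sqrt((R_E*sin(el))^2 + 2*R_E*h + h^2)
d = -6371.0000*sin(0.8621927) + sqrt((6371.0000*0.7592713)^2 + 2*6371.0000*30111.492 + 30111.492^2)
d = 31408.8164 km

31408.8164 km


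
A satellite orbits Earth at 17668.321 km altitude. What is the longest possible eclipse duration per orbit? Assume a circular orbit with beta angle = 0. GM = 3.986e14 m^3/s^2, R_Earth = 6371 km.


r = 24039.3210 km
T = 618.2203 min
Eclipse fraction = arcsin(R_E/r)/pi = arcsin(6371.0000/24039.3210)/pi
= arcsin(0.2650241)/pi = 0.08537992
Eclipse duration = 0.08537992 * 618.2203 = 52.7836 min

52.7836 minutes


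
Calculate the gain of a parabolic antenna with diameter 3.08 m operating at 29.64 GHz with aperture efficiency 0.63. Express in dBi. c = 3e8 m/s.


lambda = c/f = 3e8 / 2.964e+10 = 0.01012146 m
G = eta*(pi*D/lambda)^2 = 0.63*(pi*3.08/0.01012146)^2
G = 575778.7294 (linear)
G = 10*log10(575778.7294) = 57.6026 dBi

57.6026 dBi


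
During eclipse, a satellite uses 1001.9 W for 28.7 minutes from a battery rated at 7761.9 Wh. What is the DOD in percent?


E_used = P * t / 60 = 1001.9 * 28.7 / 60 = 479.2422 Wh
DOD = E_used / E_total * 100 = 479.2422 / 7761.9 * 100
DOD = 6.1743 %

6.1743 %


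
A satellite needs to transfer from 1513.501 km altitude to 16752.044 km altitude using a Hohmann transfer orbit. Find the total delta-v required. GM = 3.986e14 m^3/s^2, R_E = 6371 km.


r1 = 7884.5010 km = 7.884501e+06 m
r2 = 23123.0440 km = 2.3123044e+07 m
dv1 = sqrt(mu/r1)*(sqrt(2*r2/(r1+r2)) - 1) = 1573.1154 m/s
dv2 = sqrt(mu/r2)*(1 - sqrt(2*r1/(r1+r2))) = 1191.0555 m/s
total dv = |dv1| + |dv2| = 1573.1154 + 1191.0555 = 2764.1709 m/s = 2.7642 km/s

2.7642 km/s


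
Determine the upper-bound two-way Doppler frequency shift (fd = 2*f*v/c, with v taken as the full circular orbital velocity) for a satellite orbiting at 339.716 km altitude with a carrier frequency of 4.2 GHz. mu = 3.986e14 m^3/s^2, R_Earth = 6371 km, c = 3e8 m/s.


r = 6.710716e+06 m
v = sqrt(mu/r) = 7706.9797 m/s (worst-case radial velocity)
f = 4.2 GHz = 4.2e+09 Hz
fd = 2*f*v/c = 2*4.2e+09*7706.9797/3.0e+08
fd = 215795.4327 Hz

215795.4327 Hz


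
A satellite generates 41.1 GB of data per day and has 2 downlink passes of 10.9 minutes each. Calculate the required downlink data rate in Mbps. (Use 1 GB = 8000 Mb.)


total contact time = 2 * 10.9 * 60 = 1308.0000 s
data = 41.1 GB = 328800.0000 Mb
rate = 328800.0000 / 1308.0000 = 251.3761 Mbps

251.3761 Mbps


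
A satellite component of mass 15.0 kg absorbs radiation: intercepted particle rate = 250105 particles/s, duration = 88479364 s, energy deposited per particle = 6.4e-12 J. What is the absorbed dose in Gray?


Total energy deposited = rate * time * E_per
  = 250105 * 88479364 * 6.4e-12 = 141.6264 J
Dose = E_total / mass = 141.6264 / 15.0
Dose = 9.4418 Gy

9.4418 Gy


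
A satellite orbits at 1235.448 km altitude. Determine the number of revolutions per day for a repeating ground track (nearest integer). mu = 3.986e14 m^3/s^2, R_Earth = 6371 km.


r = 7.606448e+06 m
T = 2*pi*sqrt(r^3/mu) = 6602.1300 s = 110.0355 min
revs/day = 1440 / 110.0355 = 13.0867
Rounded: 13 revolutions per day

13 revolutions per day


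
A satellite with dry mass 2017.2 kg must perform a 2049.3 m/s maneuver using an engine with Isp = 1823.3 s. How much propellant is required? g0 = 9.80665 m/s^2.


ve = Isp * g0 = 1823.3 * 9.80665 = 17880.464945 m/s
mass ratio = exp(dv/ve) = exp(2049.3/17880.464945) = 1.12143724
m_prop = m_dry * (mr - 1) = 2017.2 * (1.12143724 - 1)
m_prop = 244.9632 kg

244.9632 kg
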